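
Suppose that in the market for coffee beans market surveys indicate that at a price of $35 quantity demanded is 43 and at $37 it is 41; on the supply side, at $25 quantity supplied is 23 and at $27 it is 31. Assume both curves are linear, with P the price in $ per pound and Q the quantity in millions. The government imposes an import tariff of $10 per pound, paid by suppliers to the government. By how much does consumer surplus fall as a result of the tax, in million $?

Demand slope: (41 − 43)/(37 − 35) = -1, so Qd = 78 − P.
Supply slope: (31 − 23)/(27 − 25) = 4, so Qs = 4P − 77.
Without the tax, 78 − P = 4P − 77 gives 5P = 155, so P* = $31 and Q* = 47.
With the tax collected from suppliers, supply shifts: Qs = 4(P − 10) − 77.
New equilibrium: buyers pay $39, suppliers receive $29, Q = 39. (Wedge: Pb − Ps = 10.)
ΔCS is the trapezoid between Q = 39 and Q = 47 of height $8: ½ · (47 + 39) · 8 = $344.

Consumer surplus falls by $344 million.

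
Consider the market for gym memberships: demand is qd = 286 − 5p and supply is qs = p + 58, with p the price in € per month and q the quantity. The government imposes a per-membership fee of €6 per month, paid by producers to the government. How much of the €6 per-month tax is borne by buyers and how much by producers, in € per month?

Buyers bear €1 per month; producers bear €5 per month.

Before the tax: set 286 − 5p = p + 58 → p* = €38, q* = 96.
With the tax collected from producers, supply shifts: qs = (p − 6) + 58.
New equilibrium: buyers pay €39, producers receive €33, q = 91. (Wedge: pb − ps = 6.)
Burden on buyers: €1; on producers: €5. (They sum to €6.)
The less price-elastic side of the market bears the larger share of a per-unit tax.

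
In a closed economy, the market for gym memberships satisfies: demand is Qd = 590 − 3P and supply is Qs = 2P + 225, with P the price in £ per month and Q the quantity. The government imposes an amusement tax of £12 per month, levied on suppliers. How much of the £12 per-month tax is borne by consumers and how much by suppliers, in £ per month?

Without the tax, 590 − 3P = 2P + 225 gives 5P = 365, so P* = £73 and Q* = 371.
With the tax collected from suppliers, supply shifts: Qs = 2(P − 12) + 225.
Solving gives Q = 356.6 with consumers paying £77.8 and suppliers receiving £65.8 (the £12 wedge).
Burden on consumers: £4.8; on suppliers: £7.2. (They sum to £12.)
The less price-elastic side of the market bears the larger share of a per-unit tax.

Consumers bear £4.8 per month; suppliers bear £7.2 per month.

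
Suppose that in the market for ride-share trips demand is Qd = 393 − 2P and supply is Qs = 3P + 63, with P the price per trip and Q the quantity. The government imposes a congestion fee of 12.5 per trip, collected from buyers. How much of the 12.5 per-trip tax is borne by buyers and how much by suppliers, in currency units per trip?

Without the tax, 393 − 2P = 3P + 63 gives 5P = 330, so P* = 66 and Q* = 261.
With the tax collected from buyers, demand (in seller-price terms) shifts: Qd = 393 − 2(P + 12.5).
New equilibrium: buyers pay 73.5, suppliers receive 61, Q = 246. (Wedge: Pb − Ps = 12.5.)
Burden on buyers: 7.5; on suppliers: 5. (They sum to 12.5.)
The less price-elastic side of the market bears the larger share of a per-unit tax.

Buyers bear 7.5 per trip; suppliers bear 5 per trip.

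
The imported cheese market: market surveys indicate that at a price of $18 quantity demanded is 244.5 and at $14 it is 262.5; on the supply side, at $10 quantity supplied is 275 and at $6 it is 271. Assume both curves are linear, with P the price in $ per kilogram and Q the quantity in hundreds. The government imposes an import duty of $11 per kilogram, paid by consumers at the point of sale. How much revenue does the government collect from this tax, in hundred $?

Demand slope: (262.5 − 244.5)/(14 − 18) = -4.5, so Qd = 325.5 − 4.5P.
Supply slope: (271 − 275)/(6 − 10) = 1, so Qs = P + 265.
Before the tax: set 325.5 − 4.5P = P + 265 → P* = $11, Q* = 276.
With the tax collected from consumers, demand (in seller-price terms) shifts: Qd = 325.5 − 4.5(P + 11).
Solving gives Q = 267 with consumers paying $13 and sellers receiving $2 (the $11 wedge).
Revenue = t · Q = 11 · 267 = $2937.

Tax revenue = $2937 hundred.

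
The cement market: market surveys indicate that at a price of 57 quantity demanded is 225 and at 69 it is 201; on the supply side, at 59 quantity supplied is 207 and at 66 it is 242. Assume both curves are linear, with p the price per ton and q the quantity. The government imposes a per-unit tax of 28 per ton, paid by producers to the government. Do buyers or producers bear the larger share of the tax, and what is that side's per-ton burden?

Buyers bear the larger share: 20 per ton.

Demand slope: (201 − 225)/(69 − 57) = -2, so qd = 339 − 2p.
Supply slope: (242 − 207)/(66 − 59) = 5, so qs = 5p − 88.
Before the tax: set 339 − 2p = 5p − 88 → p* = 61, q* = 217.
With the tax collected from producers, supply shifts: qs = 5(p − 28) − 88.
Solving gives q = 177 with buyers paying 81 and producers receiving 53 (the 28 wedge).
Per-ton burden: buyers 20, producers 8.
Buyers take the larger share because demand is less price-elastic here (demand slope 2 vs supply slope 5).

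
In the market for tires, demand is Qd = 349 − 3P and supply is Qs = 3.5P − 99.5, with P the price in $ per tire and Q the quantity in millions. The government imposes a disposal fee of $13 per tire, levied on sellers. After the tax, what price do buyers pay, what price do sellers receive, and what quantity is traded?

Buyers pay $76; sellers receive $63; quantity = 121.

Without the tax, 349 − 3P = 3.5P − 99.5 gives 6.5P = 448.5, so P* = $69 and Q* = 142.
With the tax collected from sellers, supply shifts: Qs = 3.5(P − 13) − 99.5.
Solving gives Q = 121 with buyers paying $76 and sellers receiving $63 (the $13 wedge).
The less price-elastic side of the market bears the larger share of a per-unit tax.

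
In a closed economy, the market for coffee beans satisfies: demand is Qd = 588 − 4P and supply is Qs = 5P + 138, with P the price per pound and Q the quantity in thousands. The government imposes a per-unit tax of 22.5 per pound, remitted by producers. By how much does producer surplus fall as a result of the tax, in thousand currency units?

Producer surplus falls by 3630 thousand.

Before the tax: set 588 − 4P = 5P + 138 → P* = 50, Q* = 388.
With the tax collected from producers, supply shifts: Qs = 5(P − 22.5) + 138.
Solving gives Q = 338 with buyers paying 62.5 and producers receiving 40 (the 22.5 wedge).
ΔPS is the trapezoid between Q = 338 and Q = 388 of height 10: ½ · (388 + 338) · 10 = 3630.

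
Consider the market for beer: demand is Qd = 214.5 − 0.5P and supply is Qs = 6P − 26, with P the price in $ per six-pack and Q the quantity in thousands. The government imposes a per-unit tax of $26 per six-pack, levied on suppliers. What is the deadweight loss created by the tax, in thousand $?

Without the tax, 214.5 − 0.5P = 6P − 26 gives 6.5P = 240.5, so P* = $37 and Q* = 196.
With the tax collected from suppliers, supply shifts: Qs = 6(P − 26) − 26.
Solving gives Q = 184 with consumers paying $61 and suppliers receiving $35 (the $26 wedge).
Quantity falls by |ΔQ| = |196 − 184| = 12.
DWL = ½ · t · |ΔQ| = ½ · 26 · 12 = $156.

Deadweight loss = $156 thousand.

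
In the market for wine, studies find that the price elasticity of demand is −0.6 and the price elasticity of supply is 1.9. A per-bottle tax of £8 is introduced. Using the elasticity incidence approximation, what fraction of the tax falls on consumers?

Consumers' share ≈ 0.76.

Incidence ratio: consumers' share ≈ εs / (εs + |εd|) = 1.9 / (1.9 + 0.6) = 0.76.
Supply is the more elastic side, so consumers bear the larger share.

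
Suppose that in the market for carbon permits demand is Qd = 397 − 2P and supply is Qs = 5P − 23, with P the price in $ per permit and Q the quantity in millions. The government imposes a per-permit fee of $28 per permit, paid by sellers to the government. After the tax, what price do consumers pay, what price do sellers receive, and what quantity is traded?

Consumers pay $80; sellers receive $52; quantity = 237.

Without the tax, 397 − 2P = 5P − 23 gives 7P = 420, so P* = $60 and Q* = 277.
With the tax collected from sellers, supply shifts: Qs = 5(P − 28) − 23.
New equilibrium: consumers pay $80, sellers receive $52, Q = 237. (Wedge: Pb − Ps = 28.)
The less price-elastic side of the market bears the larger share of a per-unit tax.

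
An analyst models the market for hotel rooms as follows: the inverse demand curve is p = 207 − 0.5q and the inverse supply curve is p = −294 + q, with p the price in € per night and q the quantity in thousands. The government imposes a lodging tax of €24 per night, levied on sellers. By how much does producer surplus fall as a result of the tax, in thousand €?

Producer surplus falls by €5216 thousand.

Inverting to q(p) form: qd = 414 − 2p; qs = p + 294.
Before the tax: set 414 − 2p = p + 294 → p* = €40, q* = 334.
With the tax collected from sellers, supply shifts: qs = (p − 24) + 294.
Solving gives q = 318 with consumers paying €48 and sellers receiving €24 (the €24 wedge).
ΔPS is the trapezoid between Q = 318 and Q = 334 of height €16: ½ · (334 + 318) · 16 = €5216.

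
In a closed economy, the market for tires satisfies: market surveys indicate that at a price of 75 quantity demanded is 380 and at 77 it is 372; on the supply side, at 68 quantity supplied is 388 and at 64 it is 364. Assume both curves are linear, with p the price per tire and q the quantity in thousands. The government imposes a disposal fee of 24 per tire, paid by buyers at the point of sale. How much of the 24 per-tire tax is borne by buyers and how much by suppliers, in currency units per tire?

Buyers bear 14.4 per tire; suppliers bear 9.6 per tire.

Demand slope: (372 − 380)/(77 − 75) = -4, so qd = 680 − 4p.
Supply slope: (364 − 388)/(64 − 68) = 6, so qs = 6p − 20.
Without the tax, 680 − 4p = 6p − 20 gives 10p = 700, so p* = 70 and q* = 400.
With the tax collected from buyers, demand (in seller-price terms) shifts: qd = 680 − 4(p + 24).
Solving gives q = 342.4 with buyers paying 84.4 and suppliers receiving 60.4 (the 24 wedge).
Burden on buyers: 14.4; on suppliers: 9.6. (They sum to 24.)
The less price-elastic side of the market bears the larger share of a per-unit tax.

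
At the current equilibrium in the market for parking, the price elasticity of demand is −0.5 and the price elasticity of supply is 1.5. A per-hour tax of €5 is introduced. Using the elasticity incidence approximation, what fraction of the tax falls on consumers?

Consumers' share ≈ 0.75.

Incidence ratio: consumers' share ≈ εs / (εs + |εd|) = 1.5 / (1.5 + 0.5) = 0.75.
Supply is the more elastic side, so consumers bear the larger share.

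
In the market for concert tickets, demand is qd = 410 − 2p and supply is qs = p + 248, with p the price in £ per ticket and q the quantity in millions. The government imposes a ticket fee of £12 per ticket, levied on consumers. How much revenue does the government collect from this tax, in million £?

Tax revenue = £3528 million.

Before the tax: set 410 − 2p = p + 248 → p* = £54, q* = 302.
With the tax collected from consumers, demand (in seller-price terms) shifts: qd = 410 − 2(p + 12).
New equilibrium: consumers pay £58, suppliers receive £46, q = 294. (Wedge: pb − ps = 12.)
Revenue = t · Q = 12 · 294 = £3528.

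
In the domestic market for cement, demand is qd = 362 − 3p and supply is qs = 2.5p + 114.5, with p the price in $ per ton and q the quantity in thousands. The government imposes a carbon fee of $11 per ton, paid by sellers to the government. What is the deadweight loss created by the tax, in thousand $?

Deadweight loss = $82.5 thousand.

Before the tax: set 362 − 3p = 2.5p + 114.5 → p* = $45, q* = 227.
With the tax collected from sellers, supply shifts: qs = 2.5(p − 11) + 114.5.
Solving gives q = 212 with consumers paying $50 and sellers receiving $39 (the $11 wedge).
Quantity falls by |ΔQ| = |227 − 212| = 15.
DWL = ½ · t · |ΔQ| = ½ · 11 · 15 = $82.5.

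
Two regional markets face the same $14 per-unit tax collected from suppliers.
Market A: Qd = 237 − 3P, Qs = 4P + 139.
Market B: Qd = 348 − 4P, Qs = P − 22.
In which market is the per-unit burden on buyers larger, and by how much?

Market A, by $5.2.

Market A: pre-tax P* = $14, Q* = 195; post-tax Q = 171; per-unit burden on buyers = $8.
Market B: pre-tax P* = $74, Q* = 52; post-tax Q = 40.8; per-unit burden on buyers = $2.8.
Difference: $8 vs $2.8 → market A is larger by $5.2.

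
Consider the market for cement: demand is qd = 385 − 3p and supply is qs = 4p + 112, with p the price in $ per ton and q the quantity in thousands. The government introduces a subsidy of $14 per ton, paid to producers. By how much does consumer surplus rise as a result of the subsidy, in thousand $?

Consumer surplus rises by $2240 thousand.

Before the subsidy: set 385 − 3p = 4p + 112 → p* = $39, q* = 268.
With a per-unit subsidy paid to producers, each receives p + 14 per unit sold, so supply becomes qs = 4(p + 14) + 112.
New equilibrium: consumers pay $31, producers receive $45, q = 292. (Wedge: pb − ps = −14.)
ΔCS is the trapezoid between Q = 292 and Q = 268 of height $8: ½ · (268 + 292) · 8 = $2240.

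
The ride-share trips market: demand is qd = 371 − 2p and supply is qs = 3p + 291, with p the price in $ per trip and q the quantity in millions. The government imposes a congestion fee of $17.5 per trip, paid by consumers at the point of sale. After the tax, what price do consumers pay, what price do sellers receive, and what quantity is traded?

Consumers pay $26.5; sellers receive $9; quantity = 318.

Without the tax, 371 − 2p = 3p + 291 gives 5p = 80, so p* = $16 and q* = 339.
With the tax collected from consumers, demand (in seller-price terms) shifts: qd = 371 − 2(p + 17.5).
Solving gives q = 318 with consumers paying $26.5 and sellers receiving $9 (the $17.5 wedge).
The less price-elastic side of the market bears the larger share of a per-unit tax.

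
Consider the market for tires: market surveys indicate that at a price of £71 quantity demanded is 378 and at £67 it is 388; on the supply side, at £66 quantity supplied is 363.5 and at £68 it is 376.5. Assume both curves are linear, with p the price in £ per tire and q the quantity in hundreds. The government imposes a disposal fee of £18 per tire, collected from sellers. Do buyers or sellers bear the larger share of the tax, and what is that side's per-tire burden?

Buyers bear the larger share: £13 per tire.

Demand slope: (388 − 378)/(67 − 71) = -2.5, so qd = 555.5 − 2.5p.
Supply slope: (376.5 − 363.5)/(68 − 66) = 6.5, so qs = 6.5p − 65.5.
Before the tax: set 555.5 − 2.5p = 6.5p − 65.5 → p* = £69, q* = 383.
With the tax collected from sellers, supply shifts: qs = 6.5(p − 18) − 65.5.
Solving gives q = 350.5 with buyers paying £82 and sellers receiving £64 (the £18 wedge).
Per-tire burden: buyers £13, sellers £5.
Buyers take the larger share because demand is less price-elastic here (demand slope 2.5 vs supply slope 6.5).
The less price-elastic side of the market bears the larger share of a per-unit tax.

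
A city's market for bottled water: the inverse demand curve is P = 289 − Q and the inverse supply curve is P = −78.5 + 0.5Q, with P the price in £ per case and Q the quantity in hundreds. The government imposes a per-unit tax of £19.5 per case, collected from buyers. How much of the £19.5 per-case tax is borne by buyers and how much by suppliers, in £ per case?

Buyers bear £13 per case; suppliers bear £6.5 per case.

Inverting to Q(P) form: Qd = 289 − P; Qs = 2P + 157.
Before the tax: set 289 − P = 2P + 157 → P* = £44, Q* = 245.
With the tax collected from buyers, demand (in seller-price terms) shifts: Qd = 289 − (P + 19.5).
Solving gives Q = 232 with buyers paying £57 and suppliers receiving £37.5 (the £19.5 wedge).
Burden on buyers: £13; on suppliers: £6.5. (They sum to £19.5.)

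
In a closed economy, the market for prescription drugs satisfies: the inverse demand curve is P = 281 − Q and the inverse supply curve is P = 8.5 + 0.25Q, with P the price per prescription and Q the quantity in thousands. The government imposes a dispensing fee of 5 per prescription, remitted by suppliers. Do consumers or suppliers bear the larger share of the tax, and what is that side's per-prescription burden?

Consumers bear the larger share: 4 per prescription.

Rewrite in direct form: Qd = 281 − P and Qs = 4P − 34.
Without the tax, 281 − P = 4P − 34 gives 5P = 315, so P* = 63 and Q* = 218.
With the tax collected from suppliers, supply shifts: Qs = 4(P − 5) − 34.
New equilibrium: consumers pay 67, suppliers receive 62, Q = 214. (Wedge: Pb − Ps = 5.)
Per-prescription burden: consumers 4, suppliers 1.
Consumers take the larger share because demand is less price-elastic here (demand slope 1 vs supply slope 4).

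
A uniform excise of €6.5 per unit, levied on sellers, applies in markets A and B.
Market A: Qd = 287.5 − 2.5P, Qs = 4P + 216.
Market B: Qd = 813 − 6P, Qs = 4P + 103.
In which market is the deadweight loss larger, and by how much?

Market A: pre-tax P* = €11, Q* = 260; post-tax Q = 250; deadweight loss = €32.5.
Market B: pre-tax P* = €71, Q* = 387; post-tax Q = 371.4; deadweight loss = €50.7.
Difference: €32.5 vs €50.7 → market B is larger by €18.2.

Market B, by €18.2.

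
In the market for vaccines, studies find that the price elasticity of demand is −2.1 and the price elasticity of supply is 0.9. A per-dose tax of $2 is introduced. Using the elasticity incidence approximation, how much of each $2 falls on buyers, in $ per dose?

Incidence ratio: buyers' share ≈ εs / (εs + |εd|) = 0.9 / (0.9 + 2.1) = 0.3.
So buyers bear ≈ 0.3 × $2 = $0.6; producers bear $1.4.

Buyers bear ≈ $0.6 per dose.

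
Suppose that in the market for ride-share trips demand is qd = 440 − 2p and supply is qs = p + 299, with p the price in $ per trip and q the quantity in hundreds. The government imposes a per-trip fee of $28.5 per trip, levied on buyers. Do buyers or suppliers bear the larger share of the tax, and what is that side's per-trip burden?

Without the tax, 440 − 2p = p + 299 gives 3p = 141, so p* = $47 and q* = 346.
With the tax collected from buyers, demand (in seller-price terms) shifts: qd = 440 − 2(p + 28.5).
New equilibrium: buyers pay $56.5, suppliers receive $28, q = 327. (Wedge: pb − ps = 28.5.)
Per-trip burden: buyers $9.5, suppliers $19.
Suppliers take the larger share because supply is less price-elastic here (demand slope 2 vs supply slope 1).

Suppliers bear the larger share: $19 per trip.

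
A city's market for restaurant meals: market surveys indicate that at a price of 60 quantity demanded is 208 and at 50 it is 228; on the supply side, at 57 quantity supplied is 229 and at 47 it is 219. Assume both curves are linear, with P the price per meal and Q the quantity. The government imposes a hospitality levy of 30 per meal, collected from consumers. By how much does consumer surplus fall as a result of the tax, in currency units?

Consumer surplus falls by 2140.

Demand slope: (228 − 208)/(50 − 60) = -2, so Qd = 328 − 2P.
Supply slope: (219 − 229)/(47 − 57) = 1, so Qs = P + 172.
Before the tax: set 328 − 2P = P + 172 → P* = 52, Q* = 224.
With the tax collected from consumers, demand (in seller-price terms) shifts: Qd = 328 − 2(P + 30).
New equilibrium: consumers pay 62, producers receive 32, Q = 204. (Wedge: Pb − Ps = 30.)
ΔCS is the trapezoid between Q = 204 and Q = 224 of height 10: ½ · (224 + 204) · 10 = 2140.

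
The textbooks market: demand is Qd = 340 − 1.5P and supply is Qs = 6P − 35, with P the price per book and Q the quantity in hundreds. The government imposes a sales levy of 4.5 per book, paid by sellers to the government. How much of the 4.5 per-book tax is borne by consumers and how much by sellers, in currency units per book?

Consumers bear 3.6 per book; sellers bear 0.9 per book.

Without the tax, 340 − 1.5P = 6P − 35 gives 7.5P = 375, so P* = 50 and Q* = 265.
With the tax collected from sellers, supply shifts: Qs = 6(P − 4.5) − 35.
New equilibrium: consumers pay 53.6, sellers receive 49.1, Q = 259.6. (Wedge: Pb − Ps = 4.5.)
Burden on consumers: 3.6; on sellers: 0.9. (They sum to 4.5.)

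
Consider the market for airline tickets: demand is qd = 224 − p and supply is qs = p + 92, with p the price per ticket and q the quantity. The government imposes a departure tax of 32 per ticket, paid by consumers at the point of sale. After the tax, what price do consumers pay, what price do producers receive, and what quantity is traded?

Consumers pay 82; producers receive 50; quantity = 142.

Before the tax: set 224 − p = p + 92 → p* = 66, q* = 158.
With the tax collected from consumers, demand (in seller-price terms) shifts: qd = 224 − (p + 32).
New equilibrium: consumers pay 82, producers receive 50, q = 142. (Wedge: pb − ps = 32.)
The less price-elastic side of the market bears the larger share of a per-unit tax.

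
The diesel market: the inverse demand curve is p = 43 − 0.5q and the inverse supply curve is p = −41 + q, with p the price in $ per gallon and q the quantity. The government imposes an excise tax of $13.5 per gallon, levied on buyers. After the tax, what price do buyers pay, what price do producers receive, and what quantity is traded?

Inverting to q(p) form: qd = 86 − 2p; qs = p + 41.
Before the tax: set 86 − 2p = p + 41 → p* = $15, q* = 56.
With the tax collected from buyers, demand (in seller-price terms) shifts: qd = 86 − 2(p + 13.5).
Solving gives q = 47 with buyers paying $19.5 and producers receiving $6 (the $13.5 wedge).
The less price-elastic side of the market bears the larger share of a per-unit tax.

Buyers pay $19.5; producers receive $6; quantity = 47.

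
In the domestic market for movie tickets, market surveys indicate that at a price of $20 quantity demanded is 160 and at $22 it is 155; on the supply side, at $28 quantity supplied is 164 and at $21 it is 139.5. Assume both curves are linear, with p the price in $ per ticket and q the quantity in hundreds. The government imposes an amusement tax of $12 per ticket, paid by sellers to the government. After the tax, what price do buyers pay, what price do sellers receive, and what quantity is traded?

Demand slope: (155 − 160)/(22 − 20) = -2.5, so qd = 210 − 2.5p.
Supply slope: (139.5 − 164)/(21 − 28) = 3.5, so qs = 3.5p + 66.
Without the tax, 210 − 2.5p = 3.5p + 66 gives 6p = 144, so p* = $24 and q* = 150.
With the tax collected from sellers, supply shifts: qs = 3.5(p − 12) + 66.
New equilibrium: buyers pay $31, sellers receive $19, q = 132.5. (Wedge: pb − ps = 12.)
The less price-elastic side of the market bears the larger share of a per-unit tax.

Buyers pay $31; sellers receive $19; quantity = 132.5.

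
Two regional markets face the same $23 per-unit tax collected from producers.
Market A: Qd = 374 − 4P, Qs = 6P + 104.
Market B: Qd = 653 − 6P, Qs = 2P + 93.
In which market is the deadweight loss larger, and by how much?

Market A: pre-tax P* = $27, Q* = 266; post-tax Q = 210.8; deadweight loss = $634.8.
Market B: pre-tax P* = $70, Q* = 233; post-tax Q = 198.5; deadweight loss = $396.75.
Difference: $634.8 vs $396.75 → market A is larger by $238.05.

Market A, by $238.05.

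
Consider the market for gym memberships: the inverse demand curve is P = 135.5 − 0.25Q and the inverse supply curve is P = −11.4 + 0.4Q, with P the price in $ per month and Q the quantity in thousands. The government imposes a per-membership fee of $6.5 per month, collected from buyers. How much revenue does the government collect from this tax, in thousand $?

Tax revenue = $1404 thousand.

Inverting to Q(P) form: Qd = 542 − 4P; Qs = 2.5P + 28.5.
Without the tax, 542 − 4P = 2.5P + 28.5 gives 6.5P = 513.5, so P* = $79 and Q* = 226.
With the tax collected from buyers, demand (in seller-price terms) shifts: Qd = 542 − 4(P + 6.5).
Solving gives Q = 216 with buyers paying $81.5 and producers receiving $75 (the $6.5 wedge).
Revenue = t · Q = 6.5 · 216 = $1404.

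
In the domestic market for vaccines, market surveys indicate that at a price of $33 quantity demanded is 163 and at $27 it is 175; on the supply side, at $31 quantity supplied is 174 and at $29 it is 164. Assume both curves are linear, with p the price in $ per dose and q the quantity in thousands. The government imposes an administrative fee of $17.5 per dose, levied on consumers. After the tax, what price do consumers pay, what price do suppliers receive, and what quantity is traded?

Demand slope: (175 − 163)/(27 − 33) = -2, so qd = 229 − 2p.
Supply slope: (164 − 174)/(29 − 31) = 5, so qs = 5p + 19.
Before the tax: set 229 − 2p = 5p + 19 → p* = $30, q* = 169.
With the tax collected from consumers, demand (in seller-price terms) shifts: qd = 229 − 2(p + 17.5).
Solving gives q = 144 with consumers paying $42.5 and suppliers receiving $25 (the $17.5 wedge).

Consumers pay $42.5; suppliers receive $25; quantity = 144.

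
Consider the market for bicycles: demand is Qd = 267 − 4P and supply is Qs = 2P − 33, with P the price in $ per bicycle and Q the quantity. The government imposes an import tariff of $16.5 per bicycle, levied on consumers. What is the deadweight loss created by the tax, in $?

Before the tax: set 267 − 4P = 2P − 33 → P* = $50, Q* = 67.
With the tax collected from consumers, demand (in seller-price terms) shifts: Qd = 267 − 4(P + 16.5).
New equilibrium: consumers pay $55.5, suppliers receive $39, Q = 45. (Wedge: Pb − Ps = 16.5.)
Quantity falls by |ΔQ| = |67 − 45| = 22.
DWL = ½ · t · |ΔQ| = ½ · 16.5 · 22 = $181.5.

Deadweight loss = $181.5.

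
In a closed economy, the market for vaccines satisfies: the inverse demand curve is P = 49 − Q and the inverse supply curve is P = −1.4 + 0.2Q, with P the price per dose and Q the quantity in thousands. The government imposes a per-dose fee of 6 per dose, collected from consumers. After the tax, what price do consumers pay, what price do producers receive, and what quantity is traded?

Consumers pay 12; producers receive 6; quantity = 37.

Rewrite in direct form: Qd = 49 − P and Qs = 5P + 7.
Before the tax: set 49 − P = 5P + 7 → P* = 7, Q* = 42.
With the tax collected from consumers, demand (in seller-price terms) shifts: Qd = 49 − (P + 6).
Solving gives Q = 37 with consumers paying 12 and producers receiving 6 (the 6 wedge).
The less price-elastic side of the market bears the larger share of a per-unit tax.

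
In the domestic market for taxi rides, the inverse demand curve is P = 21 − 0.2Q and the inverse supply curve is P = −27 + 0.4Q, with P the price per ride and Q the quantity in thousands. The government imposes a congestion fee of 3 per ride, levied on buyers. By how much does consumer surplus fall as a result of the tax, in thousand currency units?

Inverting to Q(P) form: Qd = 105 − 5P; Qs = 2.5P + 67.5.
Before the tax: set 105 − 5P = 2.5P + 67.5 → P* = 5, Q* = 80.
With the tax collected from buyers, demand (in seller-price terms) shifts: Qd = 105 − 5(P + 3).
Solving gives Q = 75 with buyers paying 6 and sellers receiving 3 (the 3 wedge).
ΔCS is the trapezoid between Q = 75 and Q = 80 of height 1: ½ · (80 + 75) · 1 = 77.5.

Consumer surplus falls by 77.5 thousand.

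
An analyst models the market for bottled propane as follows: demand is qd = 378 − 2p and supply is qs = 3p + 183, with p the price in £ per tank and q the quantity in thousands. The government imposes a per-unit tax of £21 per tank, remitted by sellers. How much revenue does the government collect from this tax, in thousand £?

Tax revenue = £5770.8 thousand.

Before the tax: set 378 − 2p = 3p + 183 → p* = £39, q* = 300.
With the tax collected from sellers, supply shifts: qs = 3(p − 21) + 183.
New equilibrium: buyers pay £51.6, sellers receive £30.6, q = 274.8. (Wedge: pb − ps = 21.)
Revenue = t · Q = 21 · 274.8 = £5770.8.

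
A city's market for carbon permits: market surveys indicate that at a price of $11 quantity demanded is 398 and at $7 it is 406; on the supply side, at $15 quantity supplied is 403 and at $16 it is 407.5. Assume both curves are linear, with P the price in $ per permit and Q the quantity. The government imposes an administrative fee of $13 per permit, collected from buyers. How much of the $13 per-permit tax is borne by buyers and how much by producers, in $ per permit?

Demand slope: (406 − 398)/(7 − 11) = -2, so Qd = 420 − 2P.
Supply slope: (407.5 − 403)/(16 − 15) = 4.5, so Qs = 4.5P + 335.5.
Without the tax, 420 − 2P = 4.5P + 335.5 gives 6.5P = 84.5, so P* = $13 and Q* = 394.
With the tax collected from buyers, demand (in seller-price terms) shifts: Qd = 420 − 2(P + 13).
Solving gives Q = 376 with buyers paying $22 and producers receiving $9 (the $13 wedge).
Burden on buyers: $9; on producers: $4. (They sum to $13.)
The less price-elastic side of the market bears the larger share of a per-unit tax.

Buyers bear $9 per permit; producers bear $4 per permit.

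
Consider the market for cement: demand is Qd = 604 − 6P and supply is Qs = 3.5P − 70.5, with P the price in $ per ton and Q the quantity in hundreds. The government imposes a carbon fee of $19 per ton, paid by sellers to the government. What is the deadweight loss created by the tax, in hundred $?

Deadweight loss = $399 hundred.

Without the tax, 604 − 6P = 3.5P − 70.5 gives 9.5P = 674.5, so P* = $71 and Q* = 178.
With the tax collected from sellers, supply shifts: Qs = 3.5(P − 19) − 70.5.
New equilibrium: consumers pay $78, sellers receive $59, Q = 136. (Wedge: Pb − Ps = 19.)
Quantity falls by |ΔQ| = |178 − 136| = 42.
DWL = ½ · t · |ΔQ| = ½ · 19 · 42 = $399.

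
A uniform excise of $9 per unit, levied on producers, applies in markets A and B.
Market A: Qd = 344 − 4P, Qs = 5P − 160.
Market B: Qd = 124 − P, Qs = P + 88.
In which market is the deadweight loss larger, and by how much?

Market A, by $69.75.

Market A: pre-tax P* = $56, Q* = 120; post-tax Q = 100; deadweight loss = $90.
Market B: pre-tax P* = $18, Q* = 106; post-tax Q = 101.5; deadweight loss = $20.25.
Difference: $90 vs $20.25 → market A is larger by $69.75.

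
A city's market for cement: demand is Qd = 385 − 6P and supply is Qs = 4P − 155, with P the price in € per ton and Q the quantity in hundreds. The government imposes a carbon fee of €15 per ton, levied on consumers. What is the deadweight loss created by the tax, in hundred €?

Deadweight loss = €270 hundred.

Before the tax: set 385 − 6P = 4P − 155 → P* = €54, Q* = 61.
With the tax collected from consumers, demand (in seller-price terms) shifts: Qd = 385 − 6(P + 15).
New equilibrium: consumers pay €60, sellers receive €45, Q = 25. (Wedge: Pb − Ps = 15.)
Quantity falls by |ΔQ| = |61 − 25| = 36.
DWL = ½ · t · |ΔQ| = ½ · 15 · 36 = €270.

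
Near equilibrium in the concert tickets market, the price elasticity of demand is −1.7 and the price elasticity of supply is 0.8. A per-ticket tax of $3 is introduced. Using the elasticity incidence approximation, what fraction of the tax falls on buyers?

Incidence ratio: buyers' share ≈ εs / (εs + |εd|) = 0.8 / (0.8 + 1.7) = 0.32.
Supply is the less elastic side, so buyers bear the smaller share.

Buyers' share ≈ 0.32.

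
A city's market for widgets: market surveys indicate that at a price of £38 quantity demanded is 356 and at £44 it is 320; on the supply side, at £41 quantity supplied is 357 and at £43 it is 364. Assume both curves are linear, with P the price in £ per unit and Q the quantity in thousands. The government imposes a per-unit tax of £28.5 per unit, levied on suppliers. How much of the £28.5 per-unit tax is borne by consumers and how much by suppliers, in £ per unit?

Demand slope: (320 − 356)/(44 − 38) = -6, so Qd = 584 − 6P.
Supply slope: (364 − 357)/(43 − 41) = 3.5, so Qs = 3.5P + 213.5.
Before the tax: set 584 − 6P = 3.5P + 213.5 → P* = £39, Q* = 350.
With the tax collected from suppliers, supply shifts: Qs = 3.5(P − 28.5) + 213.5.
Solving gives Q = 287 with consumers paying £49.5 and suppliers receiving £21 (the £28.5 wedge).
Burden on consumers: £10.5; on suppliers: £18. (They sum to £28.5.)
The less price-elastic side of the market bears the larger share of a per-unit tax.

Consumers bear £10.5 per unit; suppliers bear £18 per unit.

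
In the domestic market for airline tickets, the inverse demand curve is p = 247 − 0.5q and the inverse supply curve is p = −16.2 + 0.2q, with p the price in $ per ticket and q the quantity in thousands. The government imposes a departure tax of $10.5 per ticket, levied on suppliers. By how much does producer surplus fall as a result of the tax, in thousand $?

Rewrite in direct form: qd = 494 − 2p and qs = 5p + 81.
Without the tax, 494 − 2p = 5p + 81 gives 7p = 413, so p* = $59 and q* = 376.
With the tax collected from suppliers, supply shifts: qs = 5(p − 10.5) + 81.
Solving gives q = 361 with buyers paying $66.5 and suppliers receiving $56 (the $10.5 wedge).
ΔPS is the trapezoid between Q = 361 and Q = 376 of height $3: ½ · (376 + 361) · 3 = $1105.5.

Producer surplus falls by $1105.5 thousand.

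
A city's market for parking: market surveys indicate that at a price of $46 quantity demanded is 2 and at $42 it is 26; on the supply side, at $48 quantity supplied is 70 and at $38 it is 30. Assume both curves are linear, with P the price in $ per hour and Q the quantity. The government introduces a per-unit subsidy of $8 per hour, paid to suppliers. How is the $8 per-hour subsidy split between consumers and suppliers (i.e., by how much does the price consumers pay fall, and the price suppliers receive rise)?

Demand slope: (26 − 2)/(42 − 46) = -6, so Qd = 278 − 6P.
Supply slope: (30 − 70)/(38 − 48) = 4, so Qs = 4P − 122.
Before the subsidy: set 278 − 6P = 4P − 122 → P* = $40, Q* = 38.
With a per-unit subsidy paid to suppliers, each receives P + 8 per unit sold, so supply becomes Qs = 4(P + 8) − 122.
New equilibrium: consumers pay $36.8, suppliers receive $44.8, Q = 57.2. (Wedge: Pb − Ps = −8.)
Gain to consumers: $3.2; to suppliers: $4.8. (They sum to $8.)

Consumers gain $3.2 per hour; suppliers gain $4.8 per hour.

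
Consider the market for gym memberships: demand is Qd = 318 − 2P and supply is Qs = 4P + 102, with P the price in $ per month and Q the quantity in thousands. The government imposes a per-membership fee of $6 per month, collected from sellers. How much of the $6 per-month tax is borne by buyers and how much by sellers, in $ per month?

Before the tax: set 318 − 2P = 4P + 102 → P* = $36, Q* = 246.
With the tax collected from sellers, supply shifts: Qs = 4(P − 6) + 102.
Solving gives Q = 238 with buyers paying $40 and sellers receiving $34 (the $6 wedge).
Burden on buyers: $4; on sellers: $2. (They sum to $6.)
The less price-elastic side of the market bears the larger share of a per-unit tax.

Buyers bear $4 per month; sellers bear $2 per month.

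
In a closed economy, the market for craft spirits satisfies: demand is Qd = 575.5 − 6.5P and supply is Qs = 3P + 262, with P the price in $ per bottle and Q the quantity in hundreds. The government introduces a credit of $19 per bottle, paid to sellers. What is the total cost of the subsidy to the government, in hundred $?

Without the subsidy, 575.5 − 6.5P = 3P + 262 gives 9.5P = 313.5, so P* = $33 and Q* = 361.
With a per-unit subsidy paid to sellers, each receives P + 19 per unit sold, so supply becomes Qs = 3(P + 19) + 262.
New equilibrium: consumers pay $27, sellers receive $46, Q = 400. (Wedge: Pb − Ps = −19.)
Outlay = t · Q = 19 · 400 = $7600.

Government outlay = $7600 hundred.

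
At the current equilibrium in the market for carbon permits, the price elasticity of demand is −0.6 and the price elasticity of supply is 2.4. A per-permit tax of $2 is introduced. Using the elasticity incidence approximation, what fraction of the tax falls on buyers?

Buyers' share ≈ 0.8.

Incidence ratio: buyers' share ≈ εs / (εs + |εd|) = 2.4 / (2.4 + 0.6) = 0.8.
Supply is the more elastic side, so buyers bear the larger share.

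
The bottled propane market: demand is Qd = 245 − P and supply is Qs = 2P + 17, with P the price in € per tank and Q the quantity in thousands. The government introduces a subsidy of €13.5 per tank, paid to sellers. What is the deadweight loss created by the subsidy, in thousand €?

Deadweight loss = €60.75 thousand.

Without the subsidy, 245 − P = 2P + 17 gives 3P = 228, so P* = €76 and Q* = 169.
With a per-unit subsidy paid to sellers, each receives P + 13.5 per unit sold, so supply becomes Qs = 2(P + 13.5) + 17.
New equilibrium: buyers pay €67, sellers receive €80.5, Q = 178. (Wedge: Pb − Ps = −13.5.)
Quantity rises by |ΔQ| = |169 − 178| = 9.
DWL = ½ · t · |ΔQ| = ½ · 13.5 · 9 = €60.75.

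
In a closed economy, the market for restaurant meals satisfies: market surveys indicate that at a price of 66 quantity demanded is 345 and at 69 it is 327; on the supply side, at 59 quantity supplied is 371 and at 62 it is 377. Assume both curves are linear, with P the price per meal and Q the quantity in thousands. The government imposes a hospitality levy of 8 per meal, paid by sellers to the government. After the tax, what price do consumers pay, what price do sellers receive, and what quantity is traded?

Consumers pay 63; sellers receive 55; quantity = 363.

Demand slope: (327 − 345)/(69 − 66) = -6, so Qd = 741 − 6P.
Supply slope: (377 − 371)/(62 − 59) = 2, so Qs = 2P + 253.
Without the tax, 741 − 6P = 2P + 253 gives 8P = 488, so P* = 61 and Q* = 375.
With the tax collected from sellers, supply shifts: Qs = 2(P − 8) + 253.
Solving gives Q = 363 with consumers paying 63 and sellers receiving 55 (the 8 wedge).
The less price-elastic side of the market bears the larger share of a per-unit tax.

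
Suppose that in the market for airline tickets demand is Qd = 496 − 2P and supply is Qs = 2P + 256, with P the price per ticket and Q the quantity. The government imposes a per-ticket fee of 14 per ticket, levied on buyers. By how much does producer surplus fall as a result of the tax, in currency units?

Without the tax, 496 − 2P = 2P + 256 gives 4P = 240, so P* = 60 and Q* = 376.
With the tax collected from buyers, demand (in seller-price terms) shifts: Qd = 496 − 2(P + 14).
New equilibrium: buyers pay 67, suppliers receive 53, Q = 362. (Wedge: Pb − Ps = 14.)
ΔPS is the trapezoid between Q = 362 and Q = 376 of height 7: ½ · (376 + 362) · 7 = 2583.

Producer surplus falls by 2583.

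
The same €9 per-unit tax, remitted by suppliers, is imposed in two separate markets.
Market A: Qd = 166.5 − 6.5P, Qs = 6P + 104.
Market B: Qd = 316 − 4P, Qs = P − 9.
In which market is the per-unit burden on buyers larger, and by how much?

Market A: pre-tax P* = €5, Q* = 134; post-tax Q = 105.92; per-unit burden on buyers = €4.32.
Market B: pre-tax P* = €65, Q* = 56; post-tax Q = 48.8; per-unit burden on buyers = €1.8.
Difference: €4.32 vs €1.8 → market A is larger by €2.52.

Market A, by €2.52.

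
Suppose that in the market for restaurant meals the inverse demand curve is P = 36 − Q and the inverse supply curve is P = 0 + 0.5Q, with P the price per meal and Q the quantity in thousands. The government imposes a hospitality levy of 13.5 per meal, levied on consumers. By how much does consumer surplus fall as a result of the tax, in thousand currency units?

Consumer surplus falls by 175.5 thousand.

Rewrite in direct form: Qd = 36 − P and Qs = 2P.
Without the tax, 36 − P = 2P gives 3P = 36, so P* = 12 and Q* = 24.
With the tax collected from consumers, demand (in seller-price terms) shifts: Qd = 36 − (P + 13.5).
Solving gives Q = 15 with consumers paying 21 and suppliers receiving 7.5 (the 13.5 wedge).
ΔCS is the trapezoid between Q = 15 and Q = 24 of height 9: ½ · (24 + 15) · 9 = 175.5.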